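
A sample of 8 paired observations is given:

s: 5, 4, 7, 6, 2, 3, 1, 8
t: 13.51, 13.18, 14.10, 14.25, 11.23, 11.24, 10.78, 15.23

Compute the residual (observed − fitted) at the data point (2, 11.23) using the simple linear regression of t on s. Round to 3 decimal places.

n = 8, Σx = 36, Σy = 103.52, Σxy = 493.27, Σx² = 204
Sxx = Σx² − (Σx)²/n = 204 − 162 = 42
Sxy = Σxy − (Σx)(Σy)/n = 493.27 − 465.84 = 27.43
b = Sxy/Sxx = 27.43/42 = 0.653095
a = ȳ − b·x̄ = 12.94 − 0.653095·4.5 = 10.001071
ŷ(2) = 10.001071 + 0.653095·2 = 11.307262
residual = y − ŷ = 11.23 − 11.307262 = -0.077262

-0.077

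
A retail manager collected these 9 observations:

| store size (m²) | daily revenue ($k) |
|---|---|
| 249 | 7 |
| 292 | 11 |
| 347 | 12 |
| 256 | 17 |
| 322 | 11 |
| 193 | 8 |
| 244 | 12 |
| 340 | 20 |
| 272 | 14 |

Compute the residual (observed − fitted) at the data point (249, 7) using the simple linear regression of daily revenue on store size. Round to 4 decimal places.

n = 9, Σx = 2515, Σy = 112, Σxy = 32093, Σx² = 723263
Sxx = Σx² − (Σx)²/n = 723263 − 702802.777778 = 20460.222222
Sxy = Σxy − (Σx)(Σy)/n = 32093 − 31297.777778 = 795.222222
b = Sxy/Sxx = 795.222222/20460.222222 = 0.038867
a = ȳ − b·x̄ = 12.444444 − 0.038867·279.444444 = 1.583349
ŷ(249) = 1.583349 + 0.038867·249 = 11.261168
residual = y − ŷ = 7 − 11.261168 = -4.261168

-4.2612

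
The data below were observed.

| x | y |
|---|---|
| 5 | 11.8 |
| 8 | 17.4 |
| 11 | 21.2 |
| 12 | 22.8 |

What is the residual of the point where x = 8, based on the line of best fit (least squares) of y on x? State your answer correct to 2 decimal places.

0.64

n = 4, Σx = 36, Σy = 73.2, Σxy = 705, Σx² = 354
Sxx = Σx² − (Σx)²/n = 354 − 324 = 30
Sxy = Σxy − (Σx)(Σy)/n = 705 − 658.8 = 46.2
b = Sxy/Sxx = 46.2/30 = 1.54
a = ȳ − b·x̄ = 18.3 − 1.54·9 = 4.44
ŷ(8) = 4.44 + 1.54·8 = 16.76
residual = y − ŷ = 17.4 − 16.76 = 0.64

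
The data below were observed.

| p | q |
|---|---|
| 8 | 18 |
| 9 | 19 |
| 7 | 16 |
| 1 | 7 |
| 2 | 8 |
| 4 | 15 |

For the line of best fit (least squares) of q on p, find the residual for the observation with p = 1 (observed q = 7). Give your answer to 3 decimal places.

-0.666

n = 6, Σx = 31, Σy = 83, Σxy = 510, Σx² = 215
Sxx = Σx² − (Σx)²/n = 215 − 160.166667 = 54.833333
Sxy = Σxy − (Σx)(Σy)/n = 510 − 428.833333 = 81.166667
b = Sxy/Sxx = 81.166667/54.833333 = 1.480243
a = ȳ − b·x̄ = 13.833333 − 1.480243·5.166667 = 6.185410
ŷ(1) = 6.185410 + 1.480243·1 = 7.665653
residual = y − ŷ = 7 − 7.665653 = -0.665653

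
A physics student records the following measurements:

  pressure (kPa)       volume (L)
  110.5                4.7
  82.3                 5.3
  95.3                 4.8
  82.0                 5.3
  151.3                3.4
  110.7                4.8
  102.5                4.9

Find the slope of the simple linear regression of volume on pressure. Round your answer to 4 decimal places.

n = 7, Σx = 734.6, Σy = 33.2, Σxy = 3395.61, Σx² = 80442.06
Sxx = Σx² − (Σx)²/n = 80442.06 − 77091.022857 = 3351.037143
Sxy = Σxy − (Σx)(Σy)/n = 3395.61 − 3484.102857 = -88.492857
b = Sxy/Sxx = -88.492857/3351.037143 = -0.026408

-0.0264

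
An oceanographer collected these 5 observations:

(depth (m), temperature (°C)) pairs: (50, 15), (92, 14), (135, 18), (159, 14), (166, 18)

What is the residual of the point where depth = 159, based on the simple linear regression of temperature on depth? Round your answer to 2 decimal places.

-2.49

n = 5, Σx = 602, Σy = 79, Σxy = 9682, Σx² = 82026
Sxx = Σx² − (Σx)²/n = 82026 − 72480.8 = 9545.2
Sxy = Σxy − (Σx)(Σy)/n = 9682 − 9511.6 = 170.4
b = Sxy/Sxx = 170.4/9545.2 = 0.017852
a = ȳ − b·x̄ = 15.8 − 0.017852·120.4 = 13.650631
ŷ(159) = 13.650631 + 0.017852·159 = 16.489084
residual = y − ŷ = 14 − 16.489084 = -2.489084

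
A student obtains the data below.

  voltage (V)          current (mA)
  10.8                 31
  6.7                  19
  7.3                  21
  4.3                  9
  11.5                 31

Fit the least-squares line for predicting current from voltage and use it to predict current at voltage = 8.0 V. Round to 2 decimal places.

n = 5, Σx = 40.6, Σy = 111, Σxy = 1010.6, Σx² = 365.56
Sxx = Σx² − (Σx)²/n = 365.56 − 329.672 = 35.888
Sxy = Σxy − (Σx)(Σy)/n = 1010.6 − 901.32 = 109.28
b = Sxy/Sxx = 109.28/35.888 = 3.045029
a = ȳ − b·x̄ = 22.2 − 3.045029·8.12 = -2.525635
ŷ(8.0) = a + b·8.0 = -2.525635 + 3.045029·8 = 21.834597

21.83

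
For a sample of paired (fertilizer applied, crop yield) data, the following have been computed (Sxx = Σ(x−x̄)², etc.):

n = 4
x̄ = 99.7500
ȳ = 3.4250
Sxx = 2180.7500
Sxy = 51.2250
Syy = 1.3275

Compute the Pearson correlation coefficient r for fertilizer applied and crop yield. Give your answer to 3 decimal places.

r = Sxy/√(Sxx·Syy) = 51.225/√(2894.945625) = 51.225/53.804699 = 0.952054

0.952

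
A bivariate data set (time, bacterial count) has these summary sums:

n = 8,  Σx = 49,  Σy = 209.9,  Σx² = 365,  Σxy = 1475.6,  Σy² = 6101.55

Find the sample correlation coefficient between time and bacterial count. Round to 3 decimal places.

0.967

Sxx = Σx² − (Σx)²/n = 365 − 300.125 = 64.875
Sxy = Σxy − (Σx)(Σy)/n = 1475.6 − 1285.6375 = 189.9625
Syy = Σy² − (Σy)²/n = 6101.55 − 5507.25125 = 594.29875
r = Sxy/√(Sxx·Syy) = 189.9625/√(38555.131406) = 189.9625/196.354606 = 0.967446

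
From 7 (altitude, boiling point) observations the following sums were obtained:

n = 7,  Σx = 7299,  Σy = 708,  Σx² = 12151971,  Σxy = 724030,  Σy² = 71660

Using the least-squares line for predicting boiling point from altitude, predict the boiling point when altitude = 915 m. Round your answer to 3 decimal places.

101.543

Sxx = Σx² − (Σx)²/n = 12151971 − 7610771.571429 = 4541199.428571
Sxy = Σxy − (Σx)(Σy)/n = 724030 − 738241.714286 = -14211.714286
b = Sxy/Sxx = -14211.714286/4541199.428571 = -0.003130
a = ȳ − b·x̄ = 101.142857 − (-0.003130)·1042.714286 = 104.406039
ŷ(915) = a + b·915 = 104.406039 + (-0.003130)·915 = 101.542540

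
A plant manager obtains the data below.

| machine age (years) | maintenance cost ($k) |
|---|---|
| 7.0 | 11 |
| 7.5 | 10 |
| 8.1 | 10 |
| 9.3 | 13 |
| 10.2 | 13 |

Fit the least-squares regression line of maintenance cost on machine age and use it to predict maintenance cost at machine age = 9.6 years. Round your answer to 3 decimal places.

12.521

n = 5, Σx = 42.1, Σy = 57, Σxy = 486.5, Σx² = 361.39
Sxx = Σx² − (Σx)²/n = 361.39 − 354.482 = 6.908
Sxy = Σxy − (Σx)(Σy)/n = 486.5 − 479.94 = 6.56
b = Sxy/Sxx = 6.56/6.908 = 0.949624
a = ȳ − b·x̄ = 11.4 − 0.949624·8.42 = 3.404169
ŷ(9.6) = a + b·9.6 = 3.404169 + 0.949624·9.6 = 12.520556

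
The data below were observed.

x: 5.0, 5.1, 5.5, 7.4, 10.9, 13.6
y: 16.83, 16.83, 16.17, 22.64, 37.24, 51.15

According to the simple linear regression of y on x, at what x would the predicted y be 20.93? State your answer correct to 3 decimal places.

6.444

n = 6, Σx = 47.5, Σy = 160.86, Σxy = 1528.01, Σx² = 439.79
Sxx = Σx² − (Σx)²/n = 439.79 − 376.041667 = 63.748333
Sxy = Σxy − (Σx)(Σy)/n = 1528.01 − 1273.475 = 254.535
b = Sxy/Sxx = 254.535/63.748333 = 3.992810
a = ȳ − b·x̄ = 26.81 − 3.992810·7.916667 = -4.799748
Set a + b·x = 20.93: x = (20.93 − (-4.799748)) / 3.992810 = 6.444020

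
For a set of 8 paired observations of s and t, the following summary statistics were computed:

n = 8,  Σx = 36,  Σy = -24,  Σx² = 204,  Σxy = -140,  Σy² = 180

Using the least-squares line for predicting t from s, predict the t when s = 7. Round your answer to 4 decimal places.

-4.9048

Sxx = Σx² − (Σx)²/n = 204 − 162 = 42
Sxy = Σxy − (Σx)(Σy)/n = -140 − (-108) = -32
b = Sxy/Sxx = -32/42 = -0.761905
a = ȳ − b·x̄ = -3 − (-0.761905)·4.5 = 0.428571
ŷ(7) = a + b·7 = 0.428571 + (-0.761905)·7 = -4.904762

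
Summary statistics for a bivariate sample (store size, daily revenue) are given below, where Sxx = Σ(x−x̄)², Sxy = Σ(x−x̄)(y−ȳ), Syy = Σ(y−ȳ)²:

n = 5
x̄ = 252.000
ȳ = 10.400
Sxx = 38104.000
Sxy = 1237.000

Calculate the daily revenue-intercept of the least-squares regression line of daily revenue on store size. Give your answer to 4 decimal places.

2.2191

b = Sxy/Sxx = 1237/38104 = 0.032464
a = ȳ − b·x̄ = 10.4 − 0.032464·252 = 2.219127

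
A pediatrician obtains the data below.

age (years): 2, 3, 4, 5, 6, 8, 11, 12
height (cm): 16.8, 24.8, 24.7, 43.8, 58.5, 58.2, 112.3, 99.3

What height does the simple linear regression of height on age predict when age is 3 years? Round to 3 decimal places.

n = 8, Σx = 51, Σy = 438.4, Σxy = 3669.3, Σx² = 419
Sxx = Σx² − (Σx)²/n = 419 − 325.125 = 93.875
Sxy = Σxy − (Σx)(Σy)/n = 3669.3 − 2794.8 = 874.5
b = Sxy/Sxx = 874.5/93.875 = 9.315579
a = ȳ − b·x̄ = 54.8 − 9.315579·6.375 = -4.586818
ŷ(3) = a + b·3 = -4.586818 + 9.315579·3 = 23.359920

23.360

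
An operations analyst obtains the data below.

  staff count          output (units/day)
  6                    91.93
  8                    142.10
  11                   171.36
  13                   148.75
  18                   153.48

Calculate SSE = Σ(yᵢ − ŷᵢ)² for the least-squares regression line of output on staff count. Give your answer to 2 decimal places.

n = 5, Σx = 56, Σy = 707.62, Σxy = 8269.73, Σx² = 714, Σy² = 103690.4574
Sxx = Σx² − (Σx)²/n = 714 − 627.2 = 86.8
Sxy = Σxy − (Σx)(Σy)/n = 8269.73 − 7925.344 = 344.386
Syy = Σy² − (Σy)²/n = 103690.4574 − 100145.21288 = 3545.24452
b = Sxy/Sxx = 344.386/86.8 = 3.967581
SSE = Syy − b·Sxy = 3545.24452 − 3.967581·344.386 = 2178.865292

2178.87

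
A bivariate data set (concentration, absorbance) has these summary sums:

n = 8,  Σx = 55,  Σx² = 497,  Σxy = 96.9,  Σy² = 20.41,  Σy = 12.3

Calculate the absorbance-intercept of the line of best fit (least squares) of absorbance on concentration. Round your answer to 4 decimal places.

Sxx = Σx² − (Σx)²/n = 497 − 378.125 = 118.875
Sxy = Σxy − (Σx)(Σy)/n = 96.9 − 84.5625 = 12.3375
b = Sxy/Sxx = 12.3375/118.875 = 0.103785
a = ȳ − b·x̄ = 1.5375 − 0.103785·6.875 = 0.823975

0.8240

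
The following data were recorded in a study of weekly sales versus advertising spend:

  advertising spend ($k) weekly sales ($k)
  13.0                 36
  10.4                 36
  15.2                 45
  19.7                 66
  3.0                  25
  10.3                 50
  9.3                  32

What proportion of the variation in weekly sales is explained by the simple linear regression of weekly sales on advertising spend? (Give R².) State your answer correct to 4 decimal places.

n = 7, Σx = 80.9, Σy = 290, Σxy = 3714.2, Σx² = 1097.87, Σy² = 13122
Sxx = Σx² − (Σx)²/n = 1097.87 − 934.972857 = 162.897143
Sxy = Σxy − (Σx)(Σy)/n = 3714.2 − 3351.571429 = 362.628571
Syy = Σy² − (Σy)²/n = 13122 − 12014.285714 = 1107.714286
R² = Sxy²/(Sxx·Syy) = (362.628571)²/(162.897143·1107.714286) = 0.728757

0.7288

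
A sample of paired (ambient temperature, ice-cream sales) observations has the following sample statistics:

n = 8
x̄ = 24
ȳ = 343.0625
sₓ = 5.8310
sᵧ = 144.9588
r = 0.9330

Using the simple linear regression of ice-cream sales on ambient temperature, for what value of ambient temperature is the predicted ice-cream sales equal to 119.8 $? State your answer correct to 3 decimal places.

b = r · sᵧ/sₓ = 0.933 · 144.9588/5.831 = 23.194402
a = ȳ − b·x̄ = 343.0625 − 23.194402·24 = -213.603158
Set a + b·x = 119.8: x = (119.8 − (-213.603158)) / 23.194402 = 14.374294

14.374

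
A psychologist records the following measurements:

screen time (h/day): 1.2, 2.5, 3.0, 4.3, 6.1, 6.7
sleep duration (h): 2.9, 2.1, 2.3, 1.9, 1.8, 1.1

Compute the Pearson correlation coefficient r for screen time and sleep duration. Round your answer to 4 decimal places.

-0.9193

n = 6, Σx = 23.8, Σy = 12.1, Σxy = 42.15, Σx² = 117.28, Σy² = 26.17
Sxx = Σx² − (Σx)²/n = 117.28 − 94.406667 = 22.873333
Sxy = Σxy − (Σx)(Σy)/n = 42.15 − 47.996667 = -5.846667
Syy = Σy² − (Σy)²/n = 26.17 − 24.401667 = 1.768333
r = Sxy/√(Sxx·Syy) = -5.846667/√(40.447678) = -5.846667/6.359849 = -0.919309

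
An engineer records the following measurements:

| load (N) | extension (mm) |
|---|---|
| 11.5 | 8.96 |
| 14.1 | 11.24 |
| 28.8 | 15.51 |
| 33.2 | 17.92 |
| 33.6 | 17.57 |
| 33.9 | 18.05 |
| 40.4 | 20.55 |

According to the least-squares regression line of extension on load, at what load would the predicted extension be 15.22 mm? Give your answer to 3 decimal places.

n = 7, Σx = 195.5, Σy = 109.8, Σxy = 3335.623, Σx² = 6173.07
Sxx = Σx² − (Σx)²/n = 6173.07 − 5460.035714 = 713.034286
Sxy = Σxy − (Σx)(Σy)/n = 3335.623 − 3066.557143 = 269.065857
b = Sxy/Sxx = 269.065857/713.034286 = 0.377353
a = ȳ − b·x̄ = 15.685714 − 0.377353·27.928571 = 5.146775
Set a + b·x = 15.22: x = (15.22 − 5.146775) / 0.377353 = 26.694412

26.694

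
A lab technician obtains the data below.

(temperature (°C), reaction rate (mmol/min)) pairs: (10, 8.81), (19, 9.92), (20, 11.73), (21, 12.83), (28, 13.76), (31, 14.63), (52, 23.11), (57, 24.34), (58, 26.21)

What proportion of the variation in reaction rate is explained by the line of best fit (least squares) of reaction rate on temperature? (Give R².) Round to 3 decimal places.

n = 9, Σx = 296, Σy = 145.34, Σxy = 5728.7, Σx² = 12364, Σy² = 2695.0706
Sxx = Σx² − (Σx)²/n = 12364 − 9735.111111 = 2628.888889
Sxy = Σxy − (Σx)(Σy)/n = 5728.7 − 4780.071111 = 948.628889
Syy = Σy² − (Σy)²/n = 2695.0706 − 2347.079511 = 347.991089
R² = Sxy²/(Sxx·Syy) = (948.628889)²/(2628.888889·347.991089) = 0.983677

0.984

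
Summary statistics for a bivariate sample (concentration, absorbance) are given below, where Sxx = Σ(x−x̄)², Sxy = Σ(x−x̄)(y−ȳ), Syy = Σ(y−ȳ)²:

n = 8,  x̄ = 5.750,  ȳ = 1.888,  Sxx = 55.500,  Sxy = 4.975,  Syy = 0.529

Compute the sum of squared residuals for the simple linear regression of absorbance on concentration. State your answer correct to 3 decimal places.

b = Sxy/Sxx = 4.975/55.5 = 0.089640
SSE = Syy − b·Sxy = 0.529 − 0.089640·4.975 = 0.083043

0.083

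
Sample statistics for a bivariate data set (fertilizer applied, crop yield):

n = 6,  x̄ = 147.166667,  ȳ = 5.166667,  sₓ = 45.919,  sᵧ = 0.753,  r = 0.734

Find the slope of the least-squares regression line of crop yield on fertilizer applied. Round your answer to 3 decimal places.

0.012

b = r · sᵧ/sₓ = 0.734 · 0.753/45.919 = 0.012036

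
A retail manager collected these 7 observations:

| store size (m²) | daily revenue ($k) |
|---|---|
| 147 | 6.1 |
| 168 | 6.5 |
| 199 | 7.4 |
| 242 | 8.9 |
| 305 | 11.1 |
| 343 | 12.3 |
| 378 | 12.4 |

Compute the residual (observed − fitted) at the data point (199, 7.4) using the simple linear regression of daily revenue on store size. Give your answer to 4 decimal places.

-0.1773

n = 7, Σx = 1782, Σy = 64.7, Σxy = 17906.7, Σx² = 501556
Sxx = Σx² − (Σx)²/n = 501556 − 453646.285714 = 47909.714286
Sxy = Σxy − (Σx)(Σy)/n = 17906.7 − 16470.771429 = 1435.928571
b = Sxy/Sxx = 1435.928571/47909.714286 = 0.029972
a = ȳ − b·x̄ = 9.242857 − 0.029972·254.571429 = 1.612956
ŷ(199) = 1.612956 + 0.029972·199 = 7.577295
residual = y − ŷ = 7.4 − 7.577295 = -0.177295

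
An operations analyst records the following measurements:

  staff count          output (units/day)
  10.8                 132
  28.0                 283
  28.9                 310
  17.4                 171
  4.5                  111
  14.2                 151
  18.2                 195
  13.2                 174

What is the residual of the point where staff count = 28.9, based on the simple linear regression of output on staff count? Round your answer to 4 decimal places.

20.1718

n = 8, Σx = 135.2, Σy = 1527, Σxy = 29773.5, Σx² = 2765.98
Sxx = Σx² − (Σx)²/n = 2765.98 − 2284.88 = 481.1
Sxy = Σxy − (Σx)(Σy)/n = 29773.5 − 25806.3 = 3967.2
b = Sxy/Sxx = 3967.2/481.1 = 8.246103
a = ȳ − b·x̄ = 190.875 − 8.246103·16.9 = 51.515865
ŷ(28.9) = 51.515865 + 8.246103·28.9 = 289.828232
residual = y − ŷ = 310 − 289.828232 = 20.171768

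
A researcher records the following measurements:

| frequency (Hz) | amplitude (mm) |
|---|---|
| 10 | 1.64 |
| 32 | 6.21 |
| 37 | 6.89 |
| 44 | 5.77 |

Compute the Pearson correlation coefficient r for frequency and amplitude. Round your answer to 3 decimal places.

0.893

n = 4, Σx = 123, Σy = 20.51, Σxy = 723.93, Σx² = 4429, Σy² = 122.0187
Sxx = Σx² − (Σx)²/n = 4429 − 3782.25 = 646.75
Sxy = Σxy − (Σx)(Σy)/n = 723.93 − 630.6825 = 93.2475
Syy = Σy² − (Σy)²/n = 122.0187 − 105.165025 = 16.853675
r = Sxy/√(Sxx·Syy) = 93.2475/√(10900.114306) = 93.2475/104.403613 = 0.893144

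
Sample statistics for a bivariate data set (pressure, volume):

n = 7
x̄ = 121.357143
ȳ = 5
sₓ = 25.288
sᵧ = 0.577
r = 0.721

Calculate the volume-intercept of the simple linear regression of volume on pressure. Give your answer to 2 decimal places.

b = r · sᵧ/sₓ = 0.721 · 0.577/25.288 = 0.016451
a = ȳ − b·x̄ = 5 − 0.016451·121.357143 = 3.003534

3.00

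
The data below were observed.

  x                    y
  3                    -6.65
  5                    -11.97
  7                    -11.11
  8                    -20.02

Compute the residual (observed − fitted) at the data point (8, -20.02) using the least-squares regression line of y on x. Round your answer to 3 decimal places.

-2.752

n = 4, Σx = 23, Σy = -49.75, Σxy = -317.73, Σx² = 147
Sxx = Σx² − (Σx)²/n = 147 − 132.25 = 14.75
Sxy = Σxy − (Σx)(Σy)/n = -317.73 − (-286.0625) = -31.6675
b = Sxy/Sxx = -31.6675/14.75 = -2.146949
a = ȳ − b·x̄ = -12.4375 − (-2.146949)·5.75 = -0.092542
ŷ(8) = -0.092542 + (-2.146949)·8 = -17.268136
residual = y − ŷ = -20.02 − (-17.268136) = -2.751864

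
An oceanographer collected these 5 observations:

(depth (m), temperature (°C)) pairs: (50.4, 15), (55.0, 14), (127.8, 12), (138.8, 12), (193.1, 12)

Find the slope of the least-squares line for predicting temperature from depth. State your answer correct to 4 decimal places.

-0.0208

n = 5, Σx = 565.1, Σy = 65, Σxy = 7042.4, Σx² = 78451.05
Sxx = Σx² − (Σx)²/n = 78451.05 − 63867.602 = 14583.448
Sxy = Σxy − (Σx)(Σy)/n = 7042.4 − 7346.3 = -303.9
b = Sxy/Sxx = -303.9/14583.448 = -0.020839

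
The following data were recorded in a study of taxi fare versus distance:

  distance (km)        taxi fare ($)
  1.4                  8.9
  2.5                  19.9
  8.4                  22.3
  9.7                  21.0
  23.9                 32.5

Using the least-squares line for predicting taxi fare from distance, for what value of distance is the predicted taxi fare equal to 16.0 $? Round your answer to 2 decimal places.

3.29

n = 5, Σx = 45.9, Σy = 104.6, Σxy = 1229.98, Σx² = 744.07
Sxx = Σx² − (Σx)²/n = 744.07 − 421.362 = 322.708
Sxy = Σxy − (Σx)(Σy)/n = 1229.98 − 960.228 = 269.752
b = Sxy/Sxx = 269.752/322.708 = 0.835901
a = ȳ − b·x̄ = 20.92 − 0.835901·9.18 = 13.246427
Set a + b·x = 16.0: x = (16.0 − 13.246427) / 0.835901 = 3.294137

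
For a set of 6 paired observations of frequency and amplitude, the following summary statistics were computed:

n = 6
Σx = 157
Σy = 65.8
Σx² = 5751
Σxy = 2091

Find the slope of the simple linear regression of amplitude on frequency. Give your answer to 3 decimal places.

Sxx = Σx² − (Σx)²/n = 5751 − 4108.166667 = 1642.833333
Sxy = Σxy − (Σx)(Σy)/n = 2091 − 1721.766667 = 369.233333
b = Sxy/Sxx = 369.233333/1642.833333 = 0.224754

0.225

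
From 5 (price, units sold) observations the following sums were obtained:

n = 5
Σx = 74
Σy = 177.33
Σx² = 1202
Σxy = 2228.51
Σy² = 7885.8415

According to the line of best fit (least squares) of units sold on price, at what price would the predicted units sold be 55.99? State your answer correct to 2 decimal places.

Sxx = Σx² − (Σx)²/n = 1202 − 1095.2 = 106.8
Sxy = Σxy − (Σx)(Σy)/n = 2228.51 − 2624.484 = -395.974
b = Sxy/Sxx = -395.974/106.8 = -3.707622
a = ȳ − b·x̄ = 35.466 − (-3.707622)·14.8 = 90.338801
Set a + b·x = 55.99: x = (55.99 − 90.338801) / (-3.707622) = 9.264376

9.26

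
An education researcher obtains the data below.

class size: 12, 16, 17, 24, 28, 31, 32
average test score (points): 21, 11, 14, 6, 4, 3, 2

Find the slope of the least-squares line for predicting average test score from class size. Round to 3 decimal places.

-0.837

n = 7, Σx = 160, Σy = 61, Σxy = 1079, Σx² = 4034
Sxx = Σx² − (Σx)²/n = 4034 − 3657.142857 = 376.857143
Sxy = Σxy − (Σx)(Σy)/n = 1079 − 1394.285714 = -315.285714
b = Sxy/Sxx = -315.285714/376.857143 = -0.836619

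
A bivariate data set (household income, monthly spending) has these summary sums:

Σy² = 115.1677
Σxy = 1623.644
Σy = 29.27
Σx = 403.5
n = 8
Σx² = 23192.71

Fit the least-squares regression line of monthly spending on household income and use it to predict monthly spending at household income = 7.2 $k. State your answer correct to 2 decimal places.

1.42

Sxx = Σx² − (Σx)²/n = 23192.71 − 20351.53125 = 2841.17875
Sxy = Σxy − (Σx)(Σy)/n = 1623.644 − 1476.305625 = 147.338375
b = Sxy/Sxx = 147.338375/2841.17875 = 0.051858
a = ȳ − b·x̄ = 3.65875 − 0.051858·50.4375 = 1.043153
ŷ(7.2) = a + b·7.2 = 1.043153 + 0.051858·7.2 = 1.416532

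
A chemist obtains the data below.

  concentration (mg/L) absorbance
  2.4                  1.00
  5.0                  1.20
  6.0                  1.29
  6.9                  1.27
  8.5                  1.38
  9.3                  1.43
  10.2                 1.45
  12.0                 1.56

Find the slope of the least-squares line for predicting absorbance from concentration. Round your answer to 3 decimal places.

n = 8, Σx = 60.3, Σy = 10.58, Σxy = 83.442, Σx² = 521.15
Sxx = Σx² − (Σx)²/n = 521.15 − 454.51125 = 66.63875
Sxy = Σxy − (Σx)(Σy)/n = 83.442 − 79.74675 = 3.69525
b = Sxy/Sxx = 3.69525/66.63875 = 0.055452

0.055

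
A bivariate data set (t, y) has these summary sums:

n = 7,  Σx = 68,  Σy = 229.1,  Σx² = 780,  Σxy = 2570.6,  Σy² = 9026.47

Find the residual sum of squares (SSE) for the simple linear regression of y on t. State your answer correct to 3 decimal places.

531.403

Sxx = Σx² − (Σx)²/n = 780 − 660.571429 = 119.428571
Sxy = Σxy − (Σx)(Σy)/n = 2570.6 − 2225.542857 = 345.057143
Syy = Σy² − (Σy)²/n = 9026.47 − 7498.115714 = 1528.354286
b = Sxy/Sxx = 345.057143/119.428571 = 2.889234
SSE = Syy − b·Sxy = 1528.354286 − 2.889234·345.057143 = 531.403301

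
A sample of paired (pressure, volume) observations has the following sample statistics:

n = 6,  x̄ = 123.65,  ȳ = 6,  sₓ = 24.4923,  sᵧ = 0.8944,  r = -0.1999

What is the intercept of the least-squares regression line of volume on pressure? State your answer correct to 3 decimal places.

6.903

b = r · sᵧ/sₓ = -0.1999 · 0.8944/24.4923 = -0.007300
a = ȳ − b·x̄ = 6 − (-0.007300)·123.65 = 6.902629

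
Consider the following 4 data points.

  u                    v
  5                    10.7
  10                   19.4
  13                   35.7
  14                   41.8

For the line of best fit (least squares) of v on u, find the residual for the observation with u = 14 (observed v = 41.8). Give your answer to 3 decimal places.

n = 4, Σx = 42, Σy = 107.6, Σxy = 1296.8, Σx² = 490
Sxx = Σx² − (Σx)²/n = 490 − 441 = 49
Sxy = Σxy − (Σx)(Σy)/n = 1296.8 − 1129.8 = 167
b = Sxy/Sxx = 167/49 = 3.408163
a = ȳ − b·x̄ = 26.9 − 3.408163·10.5 = -8.885714
ŷ(14) = -8.885714 + 3.408163·14 = 38.828571
residual = y − ŷ = 41.8 − 38.828571 = 2.971429

2.971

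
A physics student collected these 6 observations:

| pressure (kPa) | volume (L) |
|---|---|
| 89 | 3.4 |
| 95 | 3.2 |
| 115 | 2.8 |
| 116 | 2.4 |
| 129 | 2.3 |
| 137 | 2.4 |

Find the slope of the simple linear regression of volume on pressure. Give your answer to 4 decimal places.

-0.0231

n = 6, Σx = 681, Σy = 16.5, Σxy = 1832.5, Σx² = 79037
Sxx = Σx² − (Σx)²/n = 79037 − 77293.5 = 1743.5
Sxy = Σxy − (Σx)(Σy)/n = 1832.5 − 1872.75 = -40.25
b = Sxy/Sxx = -40.25/1743.5 = -0.023086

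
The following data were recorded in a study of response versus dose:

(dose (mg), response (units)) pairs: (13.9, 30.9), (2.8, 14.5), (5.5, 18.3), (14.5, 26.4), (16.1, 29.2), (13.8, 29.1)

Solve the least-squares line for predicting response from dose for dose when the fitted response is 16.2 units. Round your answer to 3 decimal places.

3.817

n = 6, Σx = 66.6, Σy = 148.4, Σxy = 1825.26, Σx² = 891.2
Sxx = Σx² − (Σx)²/n = 891.2 − 739.26 = 151.94
Sxy = Σxy − (Σx)(Σy)/n = 1825.26 − 1647.24 = 178.02
b = Sxy/Sxx = 178.02/151.94 = 1.171647
a = ȳ − b·x̄ = 24.733333 − 1.171647·11.1 = 11.728055
Set a + b·x = 16.2: x = (16.2 − 11.728055) / 1.171647 = 3.816803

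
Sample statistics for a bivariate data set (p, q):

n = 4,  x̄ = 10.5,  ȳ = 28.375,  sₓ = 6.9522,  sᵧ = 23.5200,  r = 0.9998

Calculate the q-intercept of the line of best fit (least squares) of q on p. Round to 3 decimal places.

-7.140

b = r · sᵧ/sₓ = 0.9998 · 23.52/6.9522 = 3.382425
a = ȳ − b·x̄ = 28.375 − 3.382425·10.5 = -7.140464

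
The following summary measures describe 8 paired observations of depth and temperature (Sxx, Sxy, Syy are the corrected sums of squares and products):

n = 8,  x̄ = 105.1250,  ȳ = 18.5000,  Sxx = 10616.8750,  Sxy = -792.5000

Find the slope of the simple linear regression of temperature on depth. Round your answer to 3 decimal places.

-0.075

b = Sxy/Sxx = -792.5/10616.875 = -0.074645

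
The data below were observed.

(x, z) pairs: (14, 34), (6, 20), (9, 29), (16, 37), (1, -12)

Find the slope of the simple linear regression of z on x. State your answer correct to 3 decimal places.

n = 5, Σx = 46, Σy = 108, Σxy = 1437, Σx² = 570
Sxx = Σx² − (Σx)²/n = 570 − 423.2 = 146.8
Sxy = Σxy − (Σx)(Σy)/n = 1437 − 993.6 = 443.4
b = Sxy/Sxx = 443.4/146.8 = 3.020436

3.020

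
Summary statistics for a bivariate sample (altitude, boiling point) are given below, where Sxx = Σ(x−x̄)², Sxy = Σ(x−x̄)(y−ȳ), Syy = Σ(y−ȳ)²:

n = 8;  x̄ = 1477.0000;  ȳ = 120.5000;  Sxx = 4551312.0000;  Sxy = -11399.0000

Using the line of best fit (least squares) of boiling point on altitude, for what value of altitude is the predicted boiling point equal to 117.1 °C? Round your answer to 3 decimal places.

b = Sxy/Sxx = -11399/4551312 = -0.002505
a = ȳ − b·x̄ = 120.5 − (-0.002505)·1477 = 124.199224
Set a + b·x = 117.1: x = (117.1 − 124.199224) / (-0.002505) = 2834.527924

2834.528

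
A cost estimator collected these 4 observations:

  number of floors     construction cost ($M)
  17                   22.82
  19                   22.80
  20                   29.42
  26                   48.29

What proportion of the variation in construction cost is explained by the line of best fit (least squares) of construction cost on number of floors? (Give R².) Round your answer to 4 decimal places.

n = 4, Σx = 82, Σy = 123.33, Σxy = 2665.08, Σx² = 1726, Σy² = 4238.0529
Sxx = Σx² − (Σx)²/n = 1726 − 1681 = 45
Sxy = Σxy − (Σx)(Σy)/n = 2665.08 − 2528.265 = 136.815
Syy = Σy² − (Σy)²/n = 4238.0529 − 3802.572225 = 435.480675
R² = Sxy²/(Sxx·Syy) = (136.815)²/(45·435.480675) = 0.955182

0.9552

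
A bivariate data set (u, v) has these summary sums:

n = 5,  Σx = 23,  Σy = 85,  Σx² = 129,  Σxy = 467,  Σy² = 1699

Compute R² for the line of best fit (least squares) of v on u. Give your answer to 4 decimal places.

0.9802

Sxx = Σx² − (Σx)²/n = 129 − 105.8 = 23.2
Sxy = Σxy − (Σx)(Σy)/n = 467 − 391 = 76
Syy = Σy² − (Σy)²/n = 1699 − 1445 = 254
R² = Sxy²/(Sxx·Syy) = (76)²/(23.2·254) = 0.980179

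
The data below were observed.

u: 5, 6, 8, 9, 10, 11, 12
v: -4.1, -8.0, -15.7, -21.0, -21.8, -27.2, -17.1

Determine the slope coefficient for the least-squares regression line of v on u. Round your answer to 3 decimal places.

n = 7, Σx = 61, Σy = -114.9, Σxy = -1105.5, Σx² = 571
Sxx = Σx² − (Σx)²/n = 571 − 531.571429 = 39.428571
Sxy = Σxy − (Σx)(Σy)/n = -1105.5 − (-1001.271429) = -104.228571
b = Sxy/Sxx = -104.228571/39.428571 = -2.643478

-2.643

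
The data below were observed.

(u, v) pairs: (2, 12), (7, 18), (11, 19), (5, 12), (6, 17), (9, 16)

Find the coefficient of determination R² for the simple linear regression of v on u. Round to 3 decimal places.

n = 6, Σx = 40, Σy = 94, Σxy = 665, Σx² = 316, Σy² = 1518
Sxx = Σx² − (Σx)²/n = 316 − 266.666667 = 49.333333
Sxy = Σxy − (Σx)(Σy)/n = 665 − 626.666667 = 38.333333
Syy = Σy² − (Σy)²/n = 1518 − 1472.666667 = 45.333333
R² = Sxy²/(Sxx·Syy) = (38.333333)²/(49.333333·45.333333) = 0.657045

0.657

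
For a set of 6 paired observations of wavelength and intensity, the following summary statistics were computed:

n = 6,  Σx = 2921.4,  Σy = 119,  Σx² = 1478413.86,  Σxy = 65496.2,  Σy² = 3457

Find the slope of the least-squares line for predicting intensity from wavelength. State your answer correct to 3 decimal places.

0.135

Sxx = Σx² − (Σx)²/n = 1478413.86 − 1422429.66 = 55984.2
Sxy = Σxy − (Σx)(Σy)/n = 65496.2 − 57941.1 = 7555.1
b = Sxy/Sxx = 7555.1/55984.2 = 0.134951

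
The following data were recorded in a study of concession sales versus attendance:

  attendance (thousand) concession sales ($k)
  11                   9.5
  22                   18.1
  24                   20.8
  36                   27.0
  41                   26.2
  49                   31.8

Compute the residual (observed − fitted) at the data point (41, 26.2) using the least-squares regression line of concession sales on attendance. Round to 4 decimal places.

n = 6, Σx = 183, Σy = 133.4, Σxy = 4606.3, Σx² = 6559
Sxx = Σx² − (Σx)²/n = 6559 − 5581.5 = 977.5
Sxy = Σxy − (Σx)(Σy)/n = 4606.3 − 4068.7 = 537.6
b = Sxy/Sxx = 537.6/977.5 = 0.549974
a = ȳ − b·x̄ = 22.233333 − 0.549974·30.5 = 5.459113
ŷ(41) = 5.459113 + 0.549974·41 = 28.008065
residual = y − ŷ = 26.2 − 28.008065 = -1.808065

-1.8081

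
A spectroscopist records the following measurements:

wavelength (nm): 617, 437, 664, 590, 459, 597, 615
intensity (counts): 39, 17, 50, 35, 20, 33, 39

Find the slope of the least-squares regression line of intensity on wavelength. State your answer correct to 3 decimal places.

n = 7, Σx = 3979, Σy = 233, Σxy = 138208, Σx² = 2305969
Sxx = Σx² − (Σx)²/n = 2305969 − 2261777.285714 = 44191.714286
Sxy = Σxy − (Σx)(Σy)/n = 138208 − 132443.857143 = 5764.142857
b = Sxy/Sxx = 5764.142857/44191.714286 = 0.130435

0.130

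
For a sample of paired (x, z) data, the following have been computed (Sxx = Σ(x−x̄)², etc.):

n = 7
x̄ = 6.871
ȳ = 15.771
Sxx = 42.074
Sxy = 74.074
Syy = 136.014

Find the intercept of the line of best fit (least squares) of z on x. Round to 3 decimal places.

b = Sxy/Sxx = 74.074/42.074 = 1.760565
a = ȳ − b·x̄ = 15.771 − 1.760565·6.871 = 3.674160

3.674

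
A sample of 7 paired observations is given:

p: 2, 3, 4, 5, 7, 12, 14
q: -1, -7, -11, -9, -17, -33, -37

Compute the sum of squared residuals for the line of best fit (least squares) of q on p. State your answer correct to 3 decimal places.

18.731

n = 7, Σx = 47, Σy = -115, Σxy = -1145, Σx² = 443, Σy² = 2999
Sxx = Σx² − (Σx)²/n = 443 − 315.571429 = 127.428571
Sxy = Σxy − (Σx)(Σy)/n = -1145 − (-772.142857) = -372.857143
Syy = Σy² − (Σy)²/n = 2999 − 1889.285714 = 1109.714286
b = Sxy/Sxx = -372.857143/127.428571 = -2.926009
SSE = Syy − b·Sxy = 1109.714286 − (-2.926009)·(-372.857143) = 18.730942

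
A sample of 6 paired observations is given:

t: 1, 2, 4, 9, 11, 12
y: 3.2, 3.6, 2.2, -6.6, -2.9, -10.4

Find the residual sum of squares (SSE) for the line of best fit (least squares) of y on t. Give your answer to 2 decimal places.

n = 6, Σx = 39, Σy = -10.9, Σxy = -196.9, Σx² = 367, Σy² = 188.17
Sxx = Σx² − (Σx)²/n = 367 − 253.5 = 113.5
Sxy = Σxy − (Σx)(Σy)/n = -196.9 − (-70.85) = -126.05
Syy = Σy² − (Σy)²/n = 188.17 − 19.801667 = 168.368333
b = Sxy/Sxx = -126.05/113.5 = -1.110573
SSE = Syy − b·Sxy = 168.368333 − (-1.110573)·(-126.05) = 28.380646

28.38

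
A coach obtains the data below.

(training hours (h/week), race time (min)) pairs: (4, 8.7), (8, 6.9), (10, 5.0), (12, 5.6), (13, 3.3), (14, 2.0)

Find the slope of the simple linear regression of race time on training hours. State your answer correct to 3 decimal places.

-0.612

n = 6, Σx = 61, Σy = 31.5, Σxy = 278.1, Σx² = 689
Sxx = Σx² − (Σx)²/n = 689 − 620.166667 = 68.833333
Sxy = Σxy − (Σx)(Σy)/n = 278.1 − 320.25 = -42.15
b = Sxy/Sxx = -42.15/68.833333 = -0.612349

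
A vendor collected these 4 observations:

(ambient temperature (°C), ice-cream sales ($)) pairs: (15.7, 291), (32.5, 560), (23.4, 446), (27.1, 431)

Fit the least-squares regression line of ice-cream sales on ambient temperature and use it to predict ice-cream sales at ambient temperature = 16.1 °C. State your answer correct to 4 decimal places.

n = 4, Σx = 98.7, Σy = 1728, Σxy = 44885.2, Σx² = 2584.71
Sxx = Σx² − (Σx)²/n = 2584.71 − 2435.4225 = 149.2875
Sxy = Σxy − (Σx)(Σy)/n = 44885.2 − 42638.4 = 2246.8
b = Sxy/Sxx = 2246.8/149.2875 = 15.050155
a = ȳ − b·x̄ = 432 − 15.050155·24.675 = 60.637428
ŷ(16.1) = a + b·16.1 = 60.637428 + 15.050155·16.1 = 302.944922

302.9449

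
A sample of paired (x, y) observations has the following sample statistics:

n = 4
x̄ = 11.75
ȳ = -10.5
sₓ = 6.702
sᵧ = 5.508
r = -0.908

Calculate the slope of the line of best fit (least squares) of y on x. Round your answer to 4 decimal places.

-0.7462

b = r · sᵧ/sₓ = -0.908 · 5.508/6.702 = -0.746235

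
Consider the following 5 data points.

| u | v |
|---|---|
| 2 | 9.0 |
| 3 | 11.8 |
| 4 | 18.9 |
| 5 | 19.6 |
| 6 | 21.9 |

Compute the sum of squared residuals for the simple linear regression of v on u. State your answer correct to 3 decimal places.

9.636

n = 5, Σx = 20, Σy = 81.2, Σxy = 358.4, Σx² = 90, Σy² = 1441.22
Sxx = Σx² − (Σx)²/n = 90 − 80 = 10
Sxy = Σxy − (Σx)(Σy)/n = 358.4 − 324.8 = 33.6
Syy = Σy² − (Σy)²/n = 1441.22 − 1318.688 = 122.532
b = Sxy/Sxx = 33.6/10 = 3.36
SSE = Syy − b·Sxy = 122.532 − 3.36·33.6 = 9.636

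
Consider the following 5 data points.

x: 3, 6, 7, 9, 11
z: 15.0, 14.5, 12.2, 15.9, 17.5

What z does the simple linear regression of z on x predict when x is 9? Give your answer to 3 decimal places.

n = 5, Σx = 36, Σy = 75.1, Σxy = 553, Σx² = 296
Sxx = Σx² − (Σx)²/n = 296 − 259.2 = 36.8
Sxy = Σxy − (Σx)(Σy)/n = 553 − 540.72 = 12.28
b = Sxy/Sxx = 12.28/36.8 = 0.333696
a = ȳ − b·x̄ = 15.02 − 0.333696·7.2 = 12.617391
ŷ(9) = a + b·9 = 12.617391 + 0.333696·9 = 15.620652

15.621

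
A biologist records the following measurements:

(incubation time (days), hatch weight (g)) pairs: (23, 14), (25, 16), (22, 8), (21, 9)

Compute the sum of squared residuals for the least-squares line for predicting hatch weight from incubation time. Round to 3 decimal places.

n = 4, Σx = 91, Σy = 47, Σxy = 1087, Σx² = 2079, Σy² = 597
Sxx = Σx² − (Σx)²/n = 2079 − 2070.25 = 8.75
Sxy = Σxy − (Σx)(Σy)/n = 1087 − 1069.25 = 17.75
Syy = Σy² − (Σy)²/n = 597 − 552.25 = 44.75
b = Sxy/Sxx = 17.75/8.75 = 2.028571
SSE = Syy − b·Sxy = 44.75 − 2.028571·17.75 = 8.742857

8.743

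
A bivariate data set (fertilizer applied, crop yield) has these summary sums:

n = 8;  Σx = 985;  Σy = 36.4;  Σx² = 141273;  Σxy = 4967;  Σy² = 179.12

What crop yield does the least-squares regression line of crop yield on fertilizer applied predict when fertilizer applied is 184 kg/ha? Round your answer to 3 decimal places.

6.027

Sxx = Σx² − (Σx)²/n = 141273 − 121278.125 = 19994.875
Sxy = Σxy − (Σx)(Σy)/n = 4967 − 4481.75 = 485.25
b = Sxy/Sxx = 485.25/19994.875 = 0.024269
a = ȳ − b·x̄ = 4.55 − 0.024269·123.125 = 1.561914
ŷ(184) = a + b·184 = 1.561914 + 0.024269·184 = 6.027358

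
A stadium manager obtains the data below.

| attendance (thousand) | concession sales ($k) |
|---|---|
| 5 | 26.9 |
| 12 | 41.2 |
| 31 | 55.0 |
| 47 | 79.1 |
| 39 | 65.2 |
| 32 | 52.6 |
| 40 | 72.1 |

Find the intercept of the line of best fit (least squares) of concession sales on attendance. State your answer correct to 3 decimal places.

22.426

n = 7, Σx = 206, Σy = 392.1, Σxy = 13161.6, Σx² = 7484
Sxx = Σx² − (Σx)²/n = 7484 − 6062.285714 = 1421.714286
Sxy = Σxy − (Σx)(Σy)/n = 13161.6 − 11538.942857 = 1622.657143
b = Sxy/Sxx = 1622.657143/1421.714286 = 1.141338
a = ȳ − b·x̄ = 56.014286 − 1.141338·29.428571 = 22.426326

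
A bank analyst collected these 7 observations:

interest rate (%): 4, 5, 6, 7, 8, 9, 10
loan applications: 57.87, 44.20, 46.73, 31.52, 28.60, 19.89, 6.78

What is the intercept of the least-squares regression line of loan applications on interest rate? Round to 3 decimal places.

88.661

n = 7, Σx = 49, Σy = 235.59, Σxy = 1429.11, Σx² = 371
Sxx = Σx² − (Σx)²/n = 371 − 343 = 28
Sxy = Σxy − (Σx)(Σy)/n = 1429.11 − 1649.13 = -220.02
b = Sxy/Sxx = -220.02/28 = -7.857857
a = ȳ − b·x̄ = 33.655714 − (-7.857857)·7 = 88.660714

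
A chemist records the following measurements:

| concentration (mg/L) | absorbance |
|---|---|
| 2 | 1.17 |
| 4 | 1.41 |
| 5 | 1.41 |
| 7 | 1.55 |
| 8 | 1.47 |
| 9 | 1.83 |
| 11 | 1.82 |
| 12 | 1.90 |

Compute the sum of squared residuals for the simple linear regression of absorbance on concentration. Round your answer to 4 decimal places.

0.0479

n = 8, Σx = 58, Σy = 12.56, Σxy = 96.93, Σx² = 504, Σy² = 20.1798
Sxx = Σx² − (Σx)²/n = 504 − 420.5 = 83.5
Sxy = Σxy − (Σx)(Σy)/n = 96.93 − 91.06 = 5.87
Syy = Σy² − (Σy)²/n = 20.1798 − 19.7192 = 0.4606
b = Sxy/Sxx = 5.87/83.5 = 0.070299
SSE = Syy − b·Sxy = 0.4606 − 0.070299·5.87 = 0.047943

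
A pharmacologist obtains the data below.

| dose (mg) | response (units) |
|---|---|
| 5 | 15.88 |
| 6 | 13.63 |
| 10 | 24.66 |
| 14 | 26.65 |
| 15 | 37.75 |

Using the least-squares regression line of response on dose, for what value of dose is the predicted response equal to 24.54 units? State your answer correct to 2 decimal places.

n = 5, Σx = 50, Σy = 118.57, Σxy = 1347.13, Σx² = 582
Sxx = Σx² − (Σx)²/n = 582 − 500 = 82
Sxy = Σxy − (Σx)(Σy)/n = 1347.13 − 1185.7 = 161.43
b = Sxy/Sxx = 161.43/82 = 1.968659
a = ȳ − b·x̄ = 23.714 − 1.968659·10 = 4.027415
Set a + b·x = 24.54: x = (24.54 − 4.027415) / 1.968659 = 10.419575

10.42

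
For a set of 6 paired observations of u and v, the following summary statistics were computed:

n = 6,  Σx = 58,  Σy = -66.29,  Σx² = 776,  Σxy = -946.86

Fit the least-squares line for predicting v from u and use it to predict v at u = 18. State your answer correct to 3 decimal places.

Sxx = Σx² − (Σx)²/n = 776 − 560.666667 = 215.333333
Sxy = Σxy − (Σx)(Σy)/n = -946.86 − (-640.803333) = -306.056667
b = Sxy/Sxx = -306.056667/215.333333 = -1.421316
a = ȳ − b·x̄ = -11.048333 − (-1.421316)·9.666667 = 2.691053
ŷ(18) = a + b·18 = 2.691053 + (-1.421316)·18 = -22.892632

-22.893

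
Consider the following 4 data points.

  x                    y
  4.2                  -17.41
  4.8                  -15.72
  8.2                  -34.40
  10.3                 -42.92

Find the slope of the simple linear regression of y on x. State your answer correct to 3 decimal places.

n = 4, Σx = 27.5, Σy = -110.45, Σxy = -872.734, Σx² = 214.01
Sxx = Σx² − (Σx)²/n = 214.01 − 189.0625 = 24.9475
Sxy = Σxy − (Σx)(Σy)/n = -872.734 − (-759.34375) = -113.39025
b = Sxy/Sxx = -113.39025/24.9475 = -4.545155

-4.545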